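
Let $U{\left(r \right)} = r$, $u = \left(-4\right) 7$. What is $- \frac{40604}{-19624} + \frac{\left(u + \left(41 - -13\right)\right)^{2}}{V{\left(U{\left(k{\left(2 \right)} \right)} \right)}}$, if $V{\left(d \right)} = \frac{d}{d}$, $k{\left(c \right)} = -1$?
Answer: $\frac{3326607}{4906} \approx 678.07$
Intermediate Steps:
$u = -28$
$V{\left(d \right)} = 1$
$- \frac{40604}{-19624} + \frac{\left(u + \left(41 - -13\right)\right)^{2}}{V{\left(U{\left(k{\left(2 \right)} \right)} \right)}} = - \frac{40604}{-19624} + \frac{\left(-28 + \left(41 - -13\right)\right)^{2}}{1} = \left(-40604\right) \left(- \frac{1}{19624}\right) + \left(-28 + \left(41 + 13\right)\right)^{2} \cdot 1 = \frac{10151}{4906} + \left(-28 + 54\right)^{2} \cdot 1 = \frac{10151}{4906} + 26^{2} \cdot 1 = \frac{10151}{4906} + 676 \cdot 1 = \frac{10151}{4906} + 676 = \frac{3326607}{4906}$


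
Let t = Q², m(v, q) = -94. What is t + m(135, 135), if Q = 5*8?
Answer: 1506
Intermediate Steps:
Q = 40
t = 1600 (t = 40² = 1600)
t + m(135, 135) = 1600 - 94 = 1506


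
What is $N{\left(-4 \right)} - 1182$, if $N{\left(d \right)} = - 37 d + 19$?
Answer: $-1015$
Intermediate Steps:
$N{\left(d \right)} = 19 - 37 d$
$N{\left(-4 \right)} - 1182 = \left(19 - -148\right) - 1182 = \left(19 + 148\right) - 1182 = 167 - 1182 = -1015$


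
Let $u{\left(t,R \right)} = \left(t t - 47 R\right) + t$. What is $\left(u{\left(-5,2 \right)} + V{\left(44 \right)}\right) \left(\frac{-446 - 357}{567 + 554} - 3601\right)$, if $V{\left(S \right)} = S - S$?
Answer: $\frac{298776776}{1121} \approx 2.6653 \cdot 10^{5}$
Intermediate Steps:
$u{\left(t,R \right)} = t + t^{2} - 47 R$ ($u{\left(t,R \right)} = \left(t^{2} - 47 R\right) + t = t + t^{2} - 47 R$)
$V{\left(S \right)} = 0$
$\left(u{\left(-5,2 \right)} + V{\left(44 \right)}\right) \left(\frac{-446 - 357}{567 + 554} - 3601\right) = \left(\left(-5 + \left(-5\right)^{2} - 94\right) + 0\right) \left(\frac{-446 - 357}{567 + 554} - 3601\right) = \left(\left(-5 + 25 - 94\right) + 0\right) \left(- \frac{803}{1121} - 3601\right) = \left(-74 + 0\right) \left(\left(-803\right) \frac{1}{1121} - 3601\right) = - 74 \left(- \frac{803}{1121} - 3601\right) = \left(-74\right) \left(- \frac{4037524}{1121}\right) = \frac{298776776}{1121}$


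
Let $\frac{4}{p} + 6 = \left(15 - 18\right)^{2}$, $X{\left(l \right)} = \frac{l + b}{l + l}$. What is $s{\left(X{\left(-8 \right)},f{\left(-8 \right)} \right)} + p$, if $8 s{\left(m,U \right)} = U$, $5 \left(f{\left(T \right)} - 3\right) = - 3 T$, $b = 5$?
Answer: $\frac{277}{120} \approx 2.3083$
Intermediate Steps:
$f{\left(T \right)} = 3 - \frac{3 T}{5}$ ($f{\left(T \right)} = 3 + \frac{\left(-3\right) T}{5} = 3 - \frac{3 T}{5}$)
$X{\left(l \right)} = \frac{5 + l}{2 l}$ ($X{\left(l \right)} = \frac{l + 5}{l + l} = \frac{5 + l}{2 l}$)
$s{\left(m,U \right)} = \frac{U}{8}$
$p = \frac{4}{3}$ ($p = \frac{4}{-6 + \left(15 - 18\right)^{2}} = \frac{4}{-6 + \left(-3\right)^{2}} = \frac{4}{-6 + 9} = \frac{4}{3} \approx 1.3333$)
$s{\left(X{\left(-8 \right)},f{\left(-8 \right)} \right)} + p = \frac{3 - - \frac{24}{5}}{8} + \frac{4}{3} = \frac{3 + \frac{24}{5}}{8} + \frac{4}{3} = \frac{1}{8} \cdot \frac{39}{5} + \frac{4}{3} = \frac{39}{40} + \frac{4}{3} = \frac{277}{120}$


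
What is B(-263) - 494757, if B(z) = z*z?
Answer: -425588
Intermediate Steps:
B(z) = z**2
B(-263) - 494757 = (-263)**2 - 494757 = 69169 - 494757 = -425588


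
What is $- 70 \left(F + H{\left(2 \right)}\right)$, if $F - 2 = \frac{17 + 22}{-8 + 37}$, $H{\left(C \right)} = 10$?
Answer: $- \frac{27090}{29} \approx -934.14$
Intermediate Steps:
$F = \frac{97}{29}$ ($F = 2 + \frac{17 + 22}{-8 + 37} = 2 + \frac{39}{29} = \frac{97}{29} \approx 3.3448$)
$- 70 \left(F + H{\left(2 \right)}\right) = - 70 \left(\frac{97}{29} + 10\right) = \left(-70\right) \frac{387}{29} = - \frac{27090}{29}$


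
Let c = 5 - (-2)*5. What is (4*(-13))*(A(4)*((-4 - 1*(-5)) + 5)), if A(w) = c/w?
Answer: -1170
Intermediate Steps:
c = 15 (c = 5 - 1*(-10) = 5 + 10 = 15)
A(w) = 15/w
(4*(-13))*(A(4)*((-4 - 1*(-5)) + 5)) = (4*(-13))*((15/4)*((-4 - 1*(-5)) + 5)) = -52*15*(1/4)*((-4 + 5) + 5) = -195*(1 + 5) = -195*6 = -52*45/2 = -1170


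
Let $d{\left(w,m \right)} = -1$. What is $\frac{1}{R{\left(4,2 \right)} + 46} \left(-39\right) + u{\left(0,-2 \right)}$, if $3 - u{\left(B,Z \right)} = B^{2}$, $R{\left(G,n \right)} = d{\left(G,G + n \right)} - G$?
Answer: $\frac{84}{41} \approx 2.0488$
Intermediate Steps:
$R{\left(G,n \right)} = -1 - G$
$u{\left(B,Z \right)} = 3 - B^{2}$
$\frac{1}{R{\left(4,2 \right)} + 46} \left(-39\right) + u{\left(0,-2 \right)} = \frac{1}{\left(-1 - 4\right) + 46} \left(-39\right) + \left(3 - 0^{2}\right) = \frac{1}{\left(-1 - 4\right) + 46} \left(-39\right) + \left(3 - 0\right) = \frac{1}{-5 + 46} \left(-39\right) + \left(3 + 0\right) = \frac{1}{41} \left(-39\right) + 3 = - \frac{39}{41} + 3 = \frac{84}{41}$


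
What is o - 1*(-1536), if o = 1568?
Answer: 3104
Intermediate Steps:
o - 1*(-1536) = 1568 - 1*(-1536) = 1568 + 1536 = 3104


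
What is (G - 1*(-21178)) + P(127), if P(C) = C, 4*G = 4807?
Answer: 90027/4 ≈ 22507.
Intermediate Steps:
G = 4807/4 (G = (1/4)*4807 = 4807/4 ≈ 1201.8)
(G - 1*(-21178)) + P(127) = (4807/4 - 1*(-21178)) + 127 = (4807/4 + 21178) + 127 = 89519/4 + 127 = 90027/4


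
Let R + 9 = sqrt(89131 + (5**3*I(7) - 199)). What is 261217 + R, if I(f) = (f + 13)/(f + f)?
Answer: 261208 + sqrt(4366418)/7 ≈ 2.6151e+5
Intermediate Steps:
I(f) = (13 + f)/(2*f) (I(f) = (13 + f)/((2*f)) = (13 + f)*(1/(2*f)) = (13 + f)/(2*f))
R = -9 + sqrt(4366418)/7 (R = -9 + sqrt(89131 + (5**3*((1/2)*(13 + 7)/7) - 199)) = -9 + sqrt(89131 + (125*((1/2)*(1/7)*20) - 199)) = -9 + sqrt(89131 + (125*(10/7) - 199)) = -9 + sqrt(89131 + (1250/7 - 199)) = -9 + sqrt(89131 - 143/7) = -9 + sqrt(623774/7) = -9 + sqrt(4366418)/7 ≈ 289.51)
261217 + R = 261217 + (-9 + sqrt(4366418)/7) = 261208 + sqrt(4366418)/7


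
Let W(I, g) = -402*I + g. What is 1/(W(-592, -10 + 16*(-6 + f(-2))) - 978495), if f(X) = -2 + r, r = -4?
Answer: -1/740713 ≈ -1.3501e-6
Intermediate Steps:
f(X) = -6 (f(X) = -2 - 4 = -6)
W(I, g) = g - 402*I
1/(W(-592, -10 + 16*(-6 + f(-2))) - 978495) = 1/(((-10 + 16*(-6 - 6)) - 402*(-592)) - 978495) = 1/(((-10 + 16*(-12)) + 237984) - 978495) = 1/(((-10 - 192) + 237984) - 978495) = 1/((-202 + 237984) - 978495) = 1/(237782 - 978495) = 1/(-740713) = -1/740713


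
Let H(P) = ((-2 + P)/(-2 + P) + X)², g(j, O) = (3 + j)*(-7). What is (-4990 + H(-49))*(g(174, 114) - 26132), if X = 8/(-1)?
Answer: 135240111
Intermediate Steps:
g(j, O) = -21 - 7*j
X = -8 (X = 8*(-1) = -8)
H(P) = 49 (H(P) = ((-2 + P)/(-2 + P) - 8)² = (1 - 8)² = (-7)² = 49)
(-4990 + H(-49))*(g(174, 114) - 26132) = (-4990 + 49)*((-21 - 7*174) - 26132) = -4941*((-21 - 1218) - 26132) = -4941*(-1239 - 26132) = -4941*(-27371) = 135240111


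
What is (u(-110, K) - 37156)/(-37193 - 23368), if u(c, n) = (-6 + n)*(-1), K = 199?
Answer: 37349/60561 ≈ 0.61672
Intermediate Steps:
u(c, n) = 6 - n
(u(-110, K) - 37156)/(-37193 - 23368) = ((6 - 1*199) - 37156)/(-37193 - 23368) = ((6 - 199) - 37156)/(-60561) = (-193 - 37156)*(-1/60561) = -37349*(-1/60561) = 37349/60561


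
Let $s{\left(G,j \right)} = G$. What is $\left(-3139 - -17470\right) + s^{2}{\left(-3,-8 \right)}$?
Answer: $14340$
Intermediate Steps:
$\left(-3139 - -17470\right) + s^{2}{\left(-3,-8 \right)} = \left(-3139 - -17470\right) + \left(-3\right)^{2} = \left(-3139 + 17470\right) + 9 = 14331 + 9 = 14340$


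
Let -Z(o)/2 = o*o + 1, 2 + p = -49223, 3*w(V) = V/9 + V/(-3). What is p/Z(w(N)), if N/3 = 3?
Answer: 443025/26 ≈ 17039.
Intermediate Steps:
N = 9 (N = 3*3 = 9)
w(V) = -2*V/27 (w(V) = (V/9 + V/(-3))/3 = (V*(⅑) + V*(-⅓))/3 = (V/9 - V/3)/3 = (-2*V/9)/3 = -2*V/27)
p = -49225 (p = -2 - 49223 = -49225)
Z(o) = -2 - 2*o² (Z(o) = -2*(o*o + 1) = -2*(o² + 1) = -2*(1 + o²) = -2 - 2*o²)
p/Z(w(N)) = -49225/(-2 - 2*(-2/27*9)²) = -49225/(-2 - 2*(-⅔)²) = -49225/(-2 - 2*4/9) = -49225/(-2 - 8/9) = -49225/(-26/9) = -49225*(-9/26) = 443025/26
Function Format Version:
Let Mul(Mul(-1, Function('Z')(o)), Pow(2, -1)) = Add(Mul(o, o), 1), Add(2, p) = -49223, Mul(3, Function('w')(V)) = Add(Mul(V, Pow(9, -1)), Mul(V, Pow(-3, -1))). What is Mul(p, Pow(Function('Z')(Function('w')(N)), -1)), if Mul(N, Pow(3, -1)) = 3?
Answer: Rational(443025, 26) ≈ 17039.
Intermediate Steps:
N = 9 (N = Mul(3, 3) = 9)
Function('w')(V) = Mul(Rational(-2, 27), V) (Function('w')(V) = Mul(Rational(1, 3), Add(Mul(V, Pow(9, -1)), Mul(V, Pow(-3, -1)))) = Mul(Rational(1, 3), Add(Mul(V, Rational(1, 9)), Mul(V, Rational(-1, 3)))) = Mul(Rational(1, 3), Add(Mul(Rational(1, 9), V), Mul(Rational(-1, 3), V))) = Mul(Rational(1, 3), Mul(Rational(-2, 9), V)) = Mul(Rational(-2, 27), V))
p = -49225 (p = Add(-2, -49223) = -49225)
Function('Z')(o) = Add(-2, Mul(-2, Pow(o, 2))) (Function('Z')(o) = Mul(-2, Add(Mul(o, o), 1)) = Mul(-2, Add(Pow(o, 2), 1)) = Mul(-2, Add(1, Pow(o, 2))) = Add(-2, Mul(-2, Pow(o, 2))))
Mul(p, Pow(Function('Z')(Function('w')(N)), -1)) = Mul(-49225, Pow(Add(-2, Mul(-2, Pow(Mul(Rational(-2, 27), 9), 2))), -1)) = Mul(-49225, Pow(Add(-2, Mul(-2, Pow(Rational(-2, 3), 2))), -1)) = Mul(-49225, Pow(Add(-2, Mul(-2, Rational(4, 9))), -1)) = Mul(-49225, Pow(Add(-2, Rational(-8, 9)), -1)) = Mul(-49225, Pow(Rational(-26, 9), -1)) = Mul(-49225, Rational(-9, 26)) = Rational(443025, 26)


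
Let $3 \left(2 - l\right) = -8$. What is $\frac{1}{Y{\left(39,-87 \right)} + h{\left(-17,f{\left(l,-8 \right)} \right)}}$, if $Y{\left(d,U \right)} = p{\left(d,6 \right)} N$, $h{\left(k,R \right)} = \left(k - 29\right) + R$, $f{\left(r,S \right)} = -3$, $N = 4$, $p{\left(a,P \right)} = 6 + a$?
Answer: $\frac{1}{131} \approx 0.0076336$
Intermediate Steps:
$l = \frac{14}{3}$ ($l = 2 - - \frac{8}{3} = 2 + \frac{8}{3} = \frac{14}{3} \approx 4.6667$)
$h{\left(k,R \right)} = -29 + R + k$ ($h{\left(k,R \right)} = \left(-29 + k\right) + R = -29 + R + k$)
$Y{\left(d,U \right)} = 24 + 4 d$ ($Y{\left(d,U \right)} = \left(6 + d\right) 4 = 24 + 4 d$)
$\frac{1}{Y{\left(39,-87 \right)} + h{\left(-17,f{\left(l,-8 \right)} \right)}} = \frac{1}{\left(24 + 4 \cdot 39\right) - 49} = \frac{1}{\left(24 + 156\right) - 49} = \frac{1}{180 - 49} = \frac{1}{131}$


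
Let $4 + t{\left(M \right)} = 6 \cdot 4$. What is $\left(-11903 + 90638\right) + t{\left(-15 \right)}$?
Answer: $78755$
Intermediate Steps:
$t{\left(M \right)} = 20$ ($t{\left(M \right)} = -4 + 6 \cdot 4 = -4 + 24 = 20$)
$\left(-11903 + 90638\right) + t{\left(-15 \right)} = \left(-11903 + 90638\right) + 20 = 78735 + 20 = 78755$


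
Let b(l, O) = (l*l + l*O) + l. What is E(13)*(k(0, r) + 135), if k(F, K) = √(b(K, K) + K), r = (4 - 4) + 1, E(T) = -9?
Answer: -1233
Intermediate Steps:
r = 1 (r = 0 + 1 = 1)
b(l, O) = l + l² + O*l (b(l, O) = (l² + O*l) + l = l + l² + O*l)
k(F, K) = √(K + K*(1 + 2*K)) (k(F, K) = √(K*(1 + K + K) + K) = √(K*(1 + 2*K) + K) = √(K + K*(1 + 2*K)))
E(13)*(k(0, r) + 135) = -9*(√2*√(1*(1 + 1)) + 135) = -9*(√2*√(1*2) + 135) = -9*(√2*√2 + 135) = -9*(2 + 135) = -9*137 = -1233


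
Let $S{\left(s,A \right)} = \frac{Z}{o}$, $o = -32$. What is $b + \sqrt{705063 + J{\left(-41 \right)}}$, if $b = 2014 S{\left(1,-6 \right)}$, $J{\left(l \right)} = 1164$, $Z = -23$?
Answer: $\frac{23161}{16} + \sqrt{706227} \approx 2287.9$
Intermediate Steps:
$S{\left(s,A \right)} = \frac{23}{32}$ ($S{\left(s,A \right)} = - \frac{23}{-32} = \left(-23\right) \left(- \frac{1}{32}\right) = \frac{23}{32}$)
$b = \frac{23161}{16}$ ($b = 2014 \cdot \frac{23}{32} = \frac{23161}{16} \approx 1447.6$)
$b + \sqrt{705063 + J{\left(-41 \right)}} = \frac{23161}{16} + \sqrt{705063 + 1164} = \frac{23161}{16} + \sqrt{706227}$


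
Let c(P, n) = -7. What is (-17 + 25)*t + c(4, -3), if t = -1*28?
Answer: -231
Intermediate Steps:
t = -28
(-17 + 25)*t + c(4, -3) = (-17 + 25)*(-28) - 7 = 8*(-28) - 7 = -224 - 7 = -231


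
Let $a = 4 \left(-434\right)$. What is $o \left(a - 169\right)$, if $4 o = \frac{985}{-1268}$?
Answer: $\frac{1876425}{5072} \approx 369.96$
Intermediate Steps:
$a = -1736$
$o = - \frac{985}{5072}$ ($o = \frac{985 \frac{1}{-1268}}{4} = \frac{985 \left(- \frac{1}{1268}\right)}{4} = \frac{1}{4} \left(- \frac{985}{1268}\right) = - \frac{985}{5072} \approx -0.1942$)
$o \left(a - 169\right) = - \frac{985 \left(-1736 - 169\right)}{5072} = \left(- \frac{985}{5072}\right) \left(-1905\right) = \frac{1876425}{5072}$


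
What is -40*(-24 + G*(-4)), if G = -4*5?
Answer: -2240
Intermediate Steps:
G = -20
-40*(-24 + G*(-4)) = -40*(-24 - 20*(-4)) = -40*(-24 + 80) = -40*56 = -2240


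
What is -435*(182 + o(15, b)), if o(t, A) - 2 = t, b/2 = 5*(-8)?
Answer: -86565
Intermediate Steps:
b = -80 (b = 2*(5*(-8)) = 2*(-40) = -80)
o(t, A) = 2 + t
-435*(182 + o(15, b)) = -435*(182 + (2 + 15)) = -435*(182 + 17) = -435*199 = -86565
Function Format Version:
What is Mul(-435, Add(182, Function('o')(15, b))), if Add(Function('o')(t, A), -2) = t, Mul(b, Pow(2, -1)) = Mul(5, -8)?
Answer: -86565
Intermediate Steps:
b = -80 (b = Mul(2, Mul(5, -8)) = Mul(2, -40) = -80)
Function('o')(t, A) = Add(2, t)
Mul(-435, Add(182, Function('o')(15, b))) = Mul(-435, Add(182, Add(2, 15))) = Mul(-435, Add(182, 17)) = Mul(-435, 199) = -86565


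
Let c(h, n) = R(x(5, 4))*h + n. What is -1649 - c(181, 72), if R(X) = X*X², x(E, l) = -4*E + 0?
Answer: 1446279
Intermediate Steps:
x(E, l) = -4*E
R(X) = X³
c(h, n) = n - 8000*h (c(h, n) = (-4*5)³*h + n = (-20)³*h + n = -8000*h + n = n - 8000*h)
-1649 - c(181, 72) = -1649 - (72 - 8000*181) = -1649 - (72 - 1448000) = -1649 - 1*(-1447928) = -1649 + 1447928 = 1446279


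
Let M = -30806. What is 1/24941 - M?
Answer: 768332447/24941 ≈ 30806.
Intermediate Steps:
1/24941 - M = 1/24941 - 1*(-30806) = 1/24941 + 30806 = 768332447/24941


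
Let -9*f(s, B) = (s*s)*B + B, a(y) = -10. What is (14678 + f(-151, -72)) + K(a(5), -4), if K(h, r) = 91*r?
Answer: 196730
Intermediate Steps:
f(s, B) = -B/9 - B*s²/9 (f(s, B) = -((s*s)*B + B)/9 = -(s²*B + B)/9 = -(B*s² + B)/9 = -(B + B*s²)/9 = -B/9 - B*s²/9)
(14678 + f(-151, -72)) + K(a(5), -4) = (14678 - ⅑*(-72)*(1 + (-151)²)) + 91*(-4) = (14678 - ⅑*(-72)*(1 + 22801)) - 364 = (14678 - ⅑*(-72)*22802) - 364 = (14678 + 182416) - 364 = 197094 - 364 = 196730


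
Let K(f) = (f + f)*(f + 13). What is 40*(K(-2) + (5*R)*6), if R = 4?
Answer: 3040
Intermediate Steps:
K(f) = 2*f*(13 + f) (K(f) = (2*f)*(13 + f) = 2*f*(13 + f))
40*(K(-2) + (5*R)*6) = 40*(2*(-2)*(13 - 2) + (5*4)*6) = 40*(2*(-2)*11 + 20*6) = 40*(-44 + 120) = 40*76 = 3040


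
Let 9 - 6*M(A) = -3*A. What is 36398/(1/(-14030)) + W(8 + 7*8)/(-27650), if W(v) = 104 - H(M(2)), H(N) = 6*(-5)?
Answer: -7059928970567/13825 ≈ -5.1066e+8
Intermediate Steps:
M(A) = 3/2 + A/2 (M(A) = 3/2 - (-1)*A/2 = 3/2 + A/2)
H(N) = -30
W(v) = 134 (W(v) = 104 - 1*(-30) = 104 + 30 = 134)
36398/(1/(-14030)) + W(8 + 7*8)/(-27650) = 36398/(1/(-14030)) + 134/(-27650) = 36398/(-1/14030) + 134*(-1/27650) = 36398*(-14030) - 67/13825 = -510663940 - 67/13825 = -7059928970567/13825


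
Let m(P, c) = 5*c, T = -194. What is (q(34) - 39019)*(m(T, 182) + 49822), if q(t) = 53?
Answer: -1976823112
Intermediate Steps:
(q(34) - 39019)*(m(T, 182) + 49822) = (53 - 39019)*(5*182 + 49822) = -38966*(910 + 49822) = -38966*50732 = -1976823112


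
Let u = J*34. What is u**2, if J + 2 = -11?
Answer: 195364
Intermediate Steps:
J = -13 (J = -2 - 11 = -13)
u = -442 (u = -13*34 = -442)
u**2 = (-442)**2 = 195364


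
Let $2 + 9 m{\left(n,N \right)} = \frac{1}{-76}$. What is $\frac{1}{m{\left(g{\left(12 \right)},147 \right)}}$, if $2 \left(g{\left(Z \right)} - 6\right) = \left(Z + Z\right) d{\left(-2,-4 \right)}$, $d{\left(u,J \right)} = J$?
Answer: $- \frac{76}{17} \approx -4.4706$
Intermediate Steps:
$g{\left(Z \right)} = 6 - 4 Z$ ($g{\left(Z \right)} = 6 + \frac{\left(Z + Z\right) \left(-4\right)}{2} = 6 + \frac{2 Z \left(-4\right)}{2} = 6 + \frac{\left(-8\right) Z}{2} = 6 - 4 Z$)
$m{\left(n,N \right)} = - \frac{17}{76}$ ($m{\left(n,N \right)} = - \frac{2}{9} + \frac{1}{9 \left(-76\right)} = - \frac{2}{9} + \frac{1}{9} \left(- \frac{1}{76}\right) = - \frac{2}{9} - \frac{1}{684} = - \frac{17}{76}$)
$\frac{1}{m{\left(g{\left(12 \right)},147 \right)}} = \frac{1}{- \frac{17}{76}} = - \frac{76}{17}$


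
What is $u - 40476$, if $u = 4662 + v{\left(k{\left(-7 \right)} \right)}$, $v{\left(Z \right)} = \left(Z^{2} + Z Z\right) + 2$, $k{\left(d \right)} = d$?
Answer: $-35714$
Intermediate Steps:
$v{\left(Z \right)} = 2 + 2 Z^{2}$ ($v{\left(Z \right)} = \left(Z^{2} + Z^{2}\right) + 2 = 2 Z^{2} + 2 = 2 + 2 Z^{2}$)
$u = 4762$ ($u = 4662 + \left(2 + 2 \left(-7\right)^{2}\right) = 4662 + \left(2 + 2 \cdot 49\right) = 4662 + \left(2 + 98\right) = 4662 + 100 = 4762$)
$u - 40476 = 4762 - 40476 = -35714$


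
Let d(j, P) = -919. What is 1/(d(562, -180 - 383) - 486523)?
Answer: -1/487442 ≈ -2.0515e-6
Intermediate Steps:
1/(d(562, -180 - 383) - 486523) = 1/(-919 - 486523) = 1/(-487442) = -1/487442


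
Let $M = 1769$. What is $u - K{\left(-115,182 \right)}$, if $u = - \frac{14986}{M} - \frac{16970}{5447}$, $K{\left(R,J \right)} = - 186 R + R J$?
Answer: $- \frac{4544090452}{9635743} \approx -471.59$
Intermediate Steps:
$K{\left(R,J \right)} = - 186 R + J R$
$u = - \frac{111648672}{9635743}$ ($u = - \frac{14986}{1769} - \frac{16970}{5447} = - \frac{111648672}{9635743} \approx -11.587$)
$u - K{\left(-115,182 \right)} = - \frac{111648672}{9635743} - - 115 \left(-186 + 182\right) = - \frac{111648672}{9635743} - \left(-115\right) \left(-4\right) = - \frac{111648672}{9635743} - 460 = - \frac{4544090452}{9635743}$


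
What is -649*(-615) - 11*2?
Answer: 399113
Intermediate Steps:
-649*(-615) - 11*2 = 399135 - 22 = 399113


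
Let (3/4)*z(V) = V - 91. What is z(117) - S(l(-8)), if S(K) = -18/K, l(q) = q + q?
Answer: 805/24 ≈ 33.542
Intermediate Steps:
z(V) = -364/3 + 4*V/3 (z(V) = 4*(V - 91)/3 = 4*(-91 + V)/3 = -364/3 + 4*V/3)
l(q) = 2*q
z(117) - S(l(-8)) = (-364/3 + (4/3)*117) - (-18)/(2*(-8)) = (-364/3 + 156) - (-18)/(-16) = 104/3 - (-18)*(-1)/16 = 104/3 - 1*9/8 = 104/3 - 9/8 = 805/24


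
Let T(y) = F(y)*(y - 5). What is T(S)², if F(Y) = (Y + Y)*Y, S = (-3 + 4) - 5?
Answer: 82944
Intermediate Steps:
S = -4 (S = 1 - 5 = -4)
F(Y) = 2*Y² (F(Y) = (2*Y)*Y = 2*Y²)
T(y) = 2*y²*(-5 + y) (T(y) = (2*y²)*(y - 5) = (2*y²)*(-5 + y) = 2*y²*(-5 + y))
T(S)² = (2*(-4)²*(-5 - 4))² = (2*16*(-9))² = (-288)² = 82944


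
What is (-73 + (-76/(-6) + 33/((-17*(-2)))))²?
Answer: 36663025/10404 ≈ 3523.9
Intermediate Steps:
(-73 + (-76/(-6) + 33/((-17*(-2)))))² = (-73 + (-76*(-⅙) + 33/34))² = (-73 + (38/3 + 33*(1/34)))² = (-73 + (38/3 + 33/34))² = (-73 + 1391/102)² = (-6055/102)² = 36663025/10404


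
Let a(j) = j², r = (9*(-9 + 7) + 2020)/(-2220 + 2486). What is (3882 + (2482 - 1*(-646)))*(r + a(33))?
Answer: 146046340/19 ≈ 7.6866e+6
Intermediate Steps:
r = 143/19 (r = (9*(-2) + 2020)/266 = (-18 + 2020)*(1/266) = 2002*(1/266) = 143/19 ≈ 7.5263)
(3882 + (2482 - 1*(-646)))*(r + a(33)) = (3882 + (2482 - 1*(-646)))*(143/19 + 33²) = (3882 + (2482 + 646))*(143/19 + 1089) = (3882 + 3128)*(20834/19) = 7010*(20834/19) = 146046340/19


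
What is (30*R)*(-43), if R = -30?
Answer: 38700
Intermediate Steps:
(30*R)*(-43) = (30*(-30))*(-43) = -900*(-43) = 38700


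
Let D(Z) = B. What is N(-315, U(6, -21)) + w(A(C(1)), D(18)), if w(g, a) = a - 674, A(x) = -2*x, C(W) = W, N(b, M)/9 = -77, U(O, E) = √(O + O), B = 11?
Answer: -1356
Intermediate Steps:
D(Z) = 11
U(O, E) = √2*√O (U(O, E) = √(2*O) = √2*√O)
N(b, M) = -693 (N(b, M) = 9*(-77) = -693)
w(g, a) = -674 + a
N(-315, U(6, -21)) + w(A(C(1)), D(18)) = -693 + (-674 + 11) = -693 - 663 = -1356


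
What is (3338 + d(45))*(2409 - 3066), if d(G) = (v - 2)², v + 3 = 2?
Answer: -2198979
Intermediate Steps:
v = -1 (v = -3 + 2 = -1)
d(G) = 9 (d(G) = (-1 - 2)² = (-3)² = 9)
(3338 + d(45))*(2409 - 3066) = (3338 + 9)*(2409 - 3066) = 3347*(-657) = -2198979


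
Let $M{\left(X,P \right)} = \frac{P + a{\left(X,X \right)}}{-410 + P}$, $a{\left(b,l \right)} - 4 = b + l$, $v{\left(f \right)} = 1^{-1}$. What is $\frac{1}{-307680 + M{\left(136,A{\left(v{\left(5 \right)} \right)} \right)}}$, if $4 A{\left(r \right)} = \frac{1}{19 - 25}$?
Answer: $- \frac{9841}{3027885503} \approx -3.2501 \cdot 10^{-6}$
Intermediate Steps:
$v{\left(f \right)} = 1$
$a{\left(b,l \right)} = 4 + b + l$ ($a{\left(b,l \right)} = 4 + \left(b + l\right) = 4 + b + l$)
$A{\left(r \right)} = - \frac{1}{24}$ ($A{\left(r \right)} = \frac{1}{4 \left(19 - 25\right)} = \frac{1}{4 \left(-6\right)} = \frac{1}{4} \left(- \frac{1}{6}\right) = - \frac{1}{24}$)
$M{\left(X,P \right)} = \frac{4 + P + 2 X}{-410 + P}$ ($M{\left(X,P \right)} = \frac{P + \left(4 + X + X\right)}{-410 + P} = \frac{P + \left(4 + 2 X\right)}{-410 + P} = \frac{4 + P + 2 X}{-410 + P}$)
$\frac{1}{-307680 + M{\left(136,A{\left(v{\left(5 \right)} \right)} \right)}} = \frac{1}{-307680 + \frac{4 - \frac{1}{24} + 2 \cdot 136}{-410 - \frac{1}{24}}} = \frac{1}{-307680 + \frac{4 - \frac{1}{24} + 272}{- \frac{9841}{24}}} = \frac{1}{-307680 - \frac{6623}{9841}} = \frac{1}{- \frac{3027885503}{9841}} = - \frac{9841}{3027885503}$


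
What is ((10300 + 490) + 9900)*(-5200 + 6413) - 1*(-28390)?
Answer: 25125360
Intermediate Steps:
((10300 + 490) + 9900)*(-5200 + 6413) - 1*(-28390) = (10790 + 9900)*1213 + 28390 = 20690*1213 + 28390 = 25096970 + 28390 = 25125360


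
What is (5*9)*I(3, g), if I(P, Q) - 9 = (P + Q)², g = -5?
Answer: 585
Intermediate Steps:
I(P, Q) = 9 + (P + Q)²
(5*9)*I(3, g) = (5*9)*(9 + (3 - 5)²) = 45*(9 + (-2)²) = 45*(9 + 4) = 45*13 = 585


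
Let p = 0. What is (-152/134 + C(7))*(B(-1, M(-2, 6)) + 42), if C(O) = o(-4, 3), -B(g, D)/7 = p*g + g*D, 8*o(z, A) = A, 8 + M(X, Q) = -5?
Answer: 19943/536 ≈ 37.207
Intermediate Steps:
M(X, Q) = -13 (M(X, Q) = -8 - 5 = -13)
o(z, A) = A/8
B(g, D) = -7*D*g (B(g, D) = -7*(0*g + g*D) = -7*(0 + D*g) = -7*D*g)
C(O) = 3/8 (C(O) = (1/8)*3 = 3/8)
(-152/134 + C(7))*(B(-1, M(-2, 6)) + 42) = (-152/134 + 3/8)*(-7*(-13)*(-1) + 42) = (-152*1/134 + 3/8)*(-91 + 42) = (-76/67 + 3/8)*(-49) = -407/536*(-49) = 19943/536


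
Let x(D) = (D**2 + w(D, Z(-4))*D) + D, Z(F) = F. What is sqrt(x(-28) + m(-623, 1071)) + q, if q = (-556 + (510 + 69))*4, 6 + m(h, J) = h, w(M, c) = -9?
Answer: 92 + sqrt(379) ≈ 111.47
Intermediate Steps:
m(h, J) = -6 + h
q = 92 (q = (-556 + 579)*4 = 23*4 = 92)
x(D) = D**2 - 8*D (x(D) = (D**2 - 9*D) + D = D**2 - 8*D)
sqrt(x(-28) + m(-623, 1071)) + q = sqrt(-28*(-8 - 28) + (-6 - 623)) + 92 = sqrt(-28*(-36) - 629) + 92 = sqrt(1008 - 629) + 92 = sqrt(379) + 92 = 92 + sqrt(379)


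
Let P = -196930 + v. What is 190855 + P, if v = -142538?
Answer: -148613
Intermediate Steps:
P = -339468 (P = -196930 - 142538 = -339468)
190855 + P = 190855 - 339468 = -148613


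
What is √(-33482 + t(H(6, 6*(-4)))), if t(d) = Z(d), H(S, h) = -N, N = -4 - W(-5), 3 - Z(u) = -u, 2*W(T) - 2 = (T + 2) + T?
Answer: I*√33478 ≈ 182.97*I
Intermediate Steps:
W(T) = 2 + T (W(T) = 1 + ((T + 2) + T)/2 = 1 + ((2 + T) + T)/2 = 1 + (2 + 2*T)/2 = 1 + (1 + T) = 2 + T)
Z(u) = 3 + u (Z(u) = 3 - (-1)*u = 3 + u)
N = -1 (N = -4 - (2 - 5) = -4 - 1*(-3) = -4 + 3 = -1)
H(S, h) = 1 (H(S, h) = -1*(-1) = 1)
t(d) = 3 + d
√(-33482 + t(H(6, 6*(-4)))) = √(-33482 + (3 + 1)) = √(-33482 + 4) = √(-33478) = I*√33478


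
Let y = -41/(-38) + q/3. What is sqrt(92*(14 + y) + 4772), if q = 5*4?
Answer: sqrt(22004166)/57 ≈ 82.296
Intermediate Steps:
q = 20
y = 883/114 (y = -41/(-38) + 20/3 = -41*(-1/38) + 20*(1/3) = 41/38 + 20/3 = 883/114 ≈ 7.7456)
sqrt(92*(14 + y) + 4772) = sqrt(92*(14 + 883/114) + 4772) = sqrt(92*(2479/114) + 4772) = sqrt(114034/57 + 4772) = sqrt(386038/57) = sqrt(22004166)/57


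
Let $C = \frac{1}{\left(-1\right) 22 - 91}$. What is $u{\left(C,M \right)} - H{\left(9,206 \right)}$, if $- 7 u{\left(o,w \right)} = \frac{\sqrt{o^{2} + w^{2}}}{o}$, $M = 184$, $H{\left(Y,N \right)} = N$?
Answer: $-206 + \frac{\sqrt{432307265}}{7} \approx 2764.3$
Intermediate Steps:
$C = - \frac{1}{113}$ ($C = \frac{1}{-22 - 91} = \frac{1}{-113} = - \frac{1}{113} \approx -0.0088496$)
$u{\left(o,w \right)} = - \frac{\sqrt{o^{2} + w^{2}}}{7 o}$ ($u{\left(o,w \right)} = - \frac{\sqrt{o^{2} + w^{2}} \frac{1}{o}}{7} = - \frac{\frac{1}{o} \sqrt{o^{2} + w^{2}}}{7} = - \frac{\sqrt{o^{2} + w^{2}}}{7 o}$)
$u{\left(C,M \right)} - H{\left(9,206 \right)} = - \frac{\sqrt{\left(- \frac{1}{113}\right)^{2} + 184^{2}}}{7 \left(- \frac{1}{113}\right)} - 206 = \left(- \frac{1}{7}\right) \left(-113\right) \sqrt{\frac{1}{12769} + 33856} - 206 = \left(- \frac{1}{7}\right) \left(-113\right) \sqrt{\frac{432307265}{12769}} - 206 = \left(- \frac{1}{7}\right) \left(-113\right) \frac{\sqrt{432307265}}{113} - 206 = \frac{\sqrt{432307265}}{7} - 206 = -206 + \frac{\sqrt{432307265}}{7}$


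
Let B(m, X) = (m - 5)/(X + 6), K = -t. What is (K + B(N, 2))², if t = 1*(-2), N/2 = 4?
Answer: 361/64 ≈ 5.6406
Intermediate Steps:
N = 8 (N = 2*4 = 8)
t = -2
K = 2 (K = -1*(-2) = 2)
B(m, X) = (-5 + m)/(6 + X)
(K + B(N, 2))² = (2 + (-5 + 8)/(6 + 2))² = (2 + 3/8)² = (19/8)² = 361/64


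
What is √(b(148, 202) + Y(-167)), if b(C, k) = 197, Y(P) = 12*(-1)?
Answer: √185 ≈ 13.601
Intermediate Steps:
Y(P) = -12
√(b(148, 202) + Y(-167)) = √(197 - 12) = √185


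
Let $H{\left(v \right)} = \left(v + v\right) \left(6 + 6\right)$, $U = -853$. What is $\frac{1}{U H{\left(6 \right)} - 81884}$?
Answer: $- \frac{1}{204716} \approx -4.8848 \cdot 10^{-6}$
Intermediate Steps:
$H{\left(v \right)} = 24 v$ ($H{\left(v \right)} = 2 v 12 = 24 v$)
$\frac{1}{U H{\left(6 \right)} - 81884} = \frac{1}{- 853 \cdot 24 \cdot 6 - 81884} = \frac{1}{\left(-853\right) 144 - 81884} = \frac{1}{-122832 - 81884} = \frac{1}{-204716} = - \frac{1}{204716}$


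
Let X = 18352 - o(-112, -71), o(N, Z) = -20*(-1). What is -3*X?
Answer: -54996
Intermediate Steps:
o(N, Z) = 20
X = 18332 (X = 18352 - 1*20 = 18352 - 20 = 18332)
-3*X = -3*18332 = -54996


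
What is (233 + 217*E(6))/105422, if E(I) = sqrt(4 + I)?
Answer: 233/105422 + 217*sqrt(10)/105422 ≈ 0.0087194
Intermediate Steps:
(233 + 217*E(6))/105422 = (233 + 217*sqrt(4 + 6))/105422 = (233 + 217*sqrt(10))*(1/105422) = 233/105422 + 217*sqrt(10)/105422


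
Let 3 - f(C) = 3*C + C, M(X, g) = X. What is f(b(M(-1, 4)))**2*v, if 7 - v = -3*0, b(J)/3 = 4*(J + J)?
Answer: 68607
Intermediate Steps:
b(J) = 24*J (b(J) = 3*(4*(J + J)) = 3*(4*(2*J)) = 3*(8*J) = 24*J)
f(C) = 3 - 4*C (f(C) = 3 - (3*C + C) = 3 - 4*C)
v = 7 (v = 7 - (-3)*0 = 7 - 1*0 = 7 + 0 = 7)
f(b(M(-1, 4)))**2*v = (3 - 96*(-1))**2*7 = (3 - 4*(-24))**2*7 = (3 + 96)**2*7 = 99**2*7 = 9801*7 = 68607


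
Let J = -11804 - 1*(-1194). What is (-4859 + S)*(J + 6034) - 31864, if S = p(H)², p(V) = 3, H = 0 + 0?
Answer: 22161736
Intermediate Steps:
H = 0
J = -10610 (J = -11804 + 1194 = -10610)
S = 9 (S = 3² = 9)
(-4859 + S)*(J + 6034) - 31864 = (-4859 + 9)*(-10610 + 6034) - 31864 = -4850*(-4576) - 31864 = 22193600 - 31864 = 22161736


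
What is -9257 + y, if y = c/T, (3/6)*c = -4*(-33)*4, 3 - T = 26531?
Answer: -7674086/829 ≈ -9257.0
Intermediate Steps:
T = -26528 (T = 3 - 1*26531 = 3 - 26531 = -26528)
c = 1056 (c = 2*(-4*(-33)*4) = 2*(132*4) = 2*528 = 1056)
y = -33/829 (y = 1056/(-26528) = 1056*(-1/26528) = -33/829 ≈ -0.039807)
-9257 + y = -9257 - 33/829 = -7674086/829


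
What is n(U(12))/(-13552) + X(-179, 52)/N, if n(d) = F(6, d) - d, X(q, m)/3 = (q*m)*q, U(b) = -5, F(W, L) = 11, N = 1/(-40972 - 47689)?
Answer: -375358881229333/847 ≈ -4.4316e+11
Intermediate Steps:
N = -1/88661 (N = 1/(-88661) = -1/88661 ≈ -1.1279e-5)
X(q, m) = 3*m*q² (X(q, m) = 3*((q*m)*q) = 3*((m*q)*q) = 3*(m*q²) = 3*m*q²)
n(d) = 11 - d
n(U(12))/(-13552) + X(-179, 52)/N = (11 - 1*(-5))/(-13552) + (3*52*(-179)²)/(-1/88661) = (11 + 5)*(-1/13552) + (3*52*32041)*(-88661) = 16*(-1/13552) + 4998396*(-88661) = -1/847 - 443162787756 = -375358881229333/847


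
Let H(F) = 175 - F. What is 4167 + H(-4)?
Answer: 4346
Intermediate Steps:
4167 + H(-4) = 4167 + (175 - 1*(-4)) = 4167 + (175 + 4) = 4167 + 179 = 4346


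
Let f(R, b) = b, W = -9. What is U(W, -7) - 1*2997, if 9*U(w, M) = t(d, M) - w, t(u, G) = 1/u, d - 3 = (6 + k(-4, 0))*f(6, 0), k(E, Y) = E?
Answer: -80891/27 ≈ -2996.0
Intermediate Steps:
d = 3 (d = 3 + (6 - 4)*0 = 3 + 2*0 = 3 + 0 = 3)
U(w, M) = 1/27 - w/9 (U(w, M) = (1/3 - w)/9 = 1/27 - w/9)
U(W, -7) - 1*2997 = (1/27 - 1/9*(-9)) - 1*2997 = (1/27 + 1) - 2997 = 28/27 - 2997 = -80891/27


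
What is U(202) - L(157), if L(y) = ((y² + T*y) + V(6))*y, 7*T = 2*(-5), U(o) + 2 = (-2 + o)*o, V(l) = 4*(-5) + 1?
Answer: -26539094/7 ≈ -3.7913e+6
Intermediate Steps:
V(l) = -19 (V(l) = -20 + 1 = -19)
U(o) = -2 + o*(-2 + o) (U(o) = -2 + (-2 + o)*o = -2 + o*(-2 + o))
T = -10/7 (T = (2*(-5))/7 = (⅐)*(-10) = -10/7 ≈ -1.4286)
L(y) = y*(-19 + y² - 10*y/7) (L(y) = ((y² - 10*y/7) - 19)*y = (-19 + y² - 10*y/7)*y = y*(-19 + y² - 10*y/7))
U(202) - L(157) = (-2 + 202² - 2*202) - 157*(-133 - 10*157 + 7*157²)/7 = (-2 + 40804 - 404) - 157*(-133 - 1570 + 7*24649)/7 = 40398 - 157*(-133 - 1570 + 172543)/7 = 40398 - 157*170840/7 = 40398 - 1*26821880/7 = 40398 - 26821880/7 = -26539094/7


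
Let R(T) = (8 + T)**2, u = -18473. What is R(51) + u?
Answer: -14992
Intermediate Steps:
R(51) + u = (8 + 51)**2 - 18473 = 59**2 - 18473 = 3481 - 18473 = -14992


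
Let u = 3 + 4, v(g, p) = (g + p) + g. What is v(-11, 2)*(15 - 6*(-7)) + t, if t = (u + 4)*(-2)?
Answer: -1162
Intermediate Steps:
v(g, p) = p + 2*g
u = 7
t = -22 (t = (7 + 4)*(-2) = 11*(-2) = -22)
v(-11, 2)*(15 - 6*(-7)) + t = (2 + 2*(-11))*(15 - 6*(-7)) - 22 = (2 - 22)*(15 - 1*(-42)) - 22 = -20*(15 + 42) - 22 = -20*57 - 22 = -1140 - 22 = -1162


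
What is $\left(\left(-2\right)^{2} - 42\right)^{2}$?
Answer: $1444$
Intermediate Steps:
$\left(\left(-2\right)^{2} - 42\right)^{2} = \left(4 - 42\right)^{2} = \left(-38\right)^{2} = 1444$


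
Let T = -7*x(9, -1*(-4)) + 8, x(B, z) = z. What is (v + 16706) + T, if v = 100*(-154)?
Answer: 1286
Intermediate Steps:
v = -15400
T = -20 (T = -(-7)*(-4) + 8 = -7*4 + 8 = -28 + 8 = -20)
(v + 16706) + T = (-15400 + 16706) - 20 = 1306 - 20 = 1286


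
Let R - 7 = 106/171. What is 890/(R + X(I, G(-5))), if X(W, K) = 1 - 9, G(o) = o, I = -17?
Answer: -30438/13 ≈ -2341.4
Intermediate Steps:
X(W, K) = -8
R = 1303/171 (R = 7 + 106/171 = 1303/171 ≈ 7.6199)
890/(R + X(I, G(-5))) = 890/(1303/171 - 8) = 890/(-65/171) = 890*(-171/65) = -30438/13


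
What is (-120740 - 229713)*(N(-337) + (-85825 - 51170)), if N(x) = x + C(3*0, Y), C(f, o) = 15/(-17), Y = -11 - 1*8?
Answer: 818188250527/17 ≈ 4.8129e+10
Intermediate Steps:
Y = -19 (Y = -11 - 8 = -19)
C(f, o) = -15/17 (C(f, o) = 15*(-1/17) = -15/17)
N(x) = -15/17 + x (N(x) = x - 15/17 = -15/17 + x)
(-120740 - 229713)*(N(-337) + (-85825 - 51170)) = (-120740 - 229713)*((-15/17 - 337) + (-85825 - 51170)) = -350453*(-5744/17 - 136995) = -350453*(-2334659/17) = 818188250527/17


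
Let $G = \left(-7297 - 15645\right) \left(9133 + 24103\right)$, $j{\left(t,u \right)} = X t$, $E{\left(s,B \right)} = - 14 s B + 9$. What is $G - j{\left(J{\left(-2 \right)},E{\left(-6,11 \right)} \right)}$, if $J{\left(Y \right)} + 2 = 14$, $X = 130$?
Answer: $-762501872$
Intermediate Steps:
$J{\left(Y \right)} = 12$ ($J{\left(Y \right)} = -2 + 14 = 12$)
$E{\left(s,B \right)} = 9 - 14 B s$ ($E{\left(s,B \right)} = - 14 B s + 9 = 9 - 14 B s$)
$j{\left(t,u \right)} = 130 t$
$G = -762500312$ ($G = \left(-22942\right) 33236 = -762500312$)
$G - j{\left(J{\left(-2 \right)},E{\left(-6,11 \right)} \right)} = -762500312 - 130 \cdot 12 = -762500312 - 1560 = -762501872$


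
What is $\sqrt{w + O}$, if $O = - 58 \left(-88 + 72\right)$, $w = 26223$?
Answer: $\sqrt{27151} \approx 164.78$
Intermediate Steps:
$O = 928$ ($O = \left(-58\right) \left(-16\right) = 928$)
$\sqrt{w + O} = \sqrt{26223 + 928} = \sqrt{27151}$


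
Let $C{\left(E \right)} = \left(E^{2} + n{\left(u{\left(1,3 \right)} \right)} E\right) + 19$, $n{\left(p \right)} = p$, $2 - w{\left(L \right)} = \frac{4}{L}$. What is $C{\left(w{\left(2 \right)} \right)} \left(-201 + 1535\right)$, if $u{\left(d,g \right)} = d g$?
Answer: $25346$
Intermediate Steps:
$w{\left(L \right)} = 2 - \frac{4}{L}$
$C{\left(E \right)} = 19 + E^{2} + 3 E$ ($C{\left(E \right)} = \left(E^{2} + 1 \cdot 3 E\right) + 19 = \left(E^{2} + 3 E\right) + 19 = 19 + E^{2} + 3 E$)
$C{\left(w{\left(2 \right)} \right)} \left(-201 + 1535\right) = \left(19 + \left(2 - \frac{4}{2}\right)^{2} + 3 \left(2 - \frac{4}{2}\right)\right) \left(-201 + 1535\right) = \left(19 + \left(2 - 2\right)^{2} + 3 \left(2 - 2\right)\right) 1334 = \left(19 + 0^{2} + 3 \cdot 0\right) 1334 = \left(19 + 0 + 0\right) 1334 = 19 \cdot 1334 = 25346$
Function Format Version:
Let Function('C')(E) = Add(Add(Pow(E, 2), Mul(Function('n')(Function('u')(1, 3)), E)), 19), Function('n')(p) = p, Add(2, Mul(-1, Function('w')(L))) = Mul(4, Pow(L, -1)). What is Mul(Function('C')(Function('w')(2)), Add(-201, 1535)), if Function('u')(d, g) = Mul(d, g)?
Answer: 25346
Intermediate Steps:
Function('w')(L) = Add(2, Mul(-4, Pow(L, -1))) (Function('w')(L) = Add(2, Mul(-1, Mul(4, Pow(L, -1)))) = Add(2, Mul(-4, Pow(L, -1))))
Function('C')(E) = Add(19, Pow(E, 2), Mul(3, E)) (Function('C')(E) = Add(Add(Pow(E, 2), Mul(Mul(1, 3), E)), 19) = Add(Add(Pow(E, 2), Mul(3, E)), 19) = Add(19, Pow(E, 2), Mul(3, E)))
Mul(Function('C')(Function('w')(2)), Add(-201, 1535)) = Mul(Add(19, Pow(Add(2, Mul(-4, Pow(2, -1))), 2), Mul(3, Add(2, Mul(-4, Pow(2, -1))))), Add(-201, 1535)) = Mul(Add(19, Pow(Add(2, Mul(-4, Rational(1, 2))), 2), Mul(3, Add(2, Mul(-4, Rational(1, 2))))), 1334) = Mul(Add(19, Pow(Add(2, -2), 2), Mul(3, Add(2, -2))), 1334) = Mul(Add(19, Pow(0, 2), Mul(3, 0)), 1334) = Mul(Add(19, 0, 0), 1334) = Mul(19, 1334) = 25346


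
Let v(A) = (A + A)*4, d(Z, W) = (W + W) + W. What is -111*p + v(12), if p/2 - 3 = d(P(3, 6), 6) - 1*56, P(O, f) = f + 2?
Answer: 7866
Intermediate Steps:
P(O, f) = 2 + f
d(Z, W) = 3*W (d(Z, W) = 2*W + W = 3*W)
v(A) = 8*A (v(A) = (2*A)*4 = 8*A)
p = -70 (p = 6 + 2*(3*6 - 1*56) = 6 + 2*(18 - 56) = 6 + 2*(-38) = 6 - 76 = -70)
-111*p + v(12) = -111*(-70) + 8*12 = 7770 + 96 = 7866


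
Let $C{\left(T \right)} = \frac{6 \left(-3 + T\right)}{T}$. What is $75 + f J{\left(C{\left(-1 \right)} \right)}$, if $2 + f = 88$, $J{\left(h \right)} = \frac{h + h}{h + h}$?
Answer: $161$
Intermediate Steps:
$C{\left(T \right)} = \frac{-18 + 6 T}{T}$
$J{\left(h \right)} = 1$ ($J{\left(h \right)} = \frac{2 h}{2 h} = 2 h \frac{1}{2 h} = 1$)
$f = 86$ ($f = -2 + 88 = 86$)
$75 + f J{\left(C{\left(-1 \right)} \right)} = 75 + 86 \cdot 1 = 75 + 86 = 161$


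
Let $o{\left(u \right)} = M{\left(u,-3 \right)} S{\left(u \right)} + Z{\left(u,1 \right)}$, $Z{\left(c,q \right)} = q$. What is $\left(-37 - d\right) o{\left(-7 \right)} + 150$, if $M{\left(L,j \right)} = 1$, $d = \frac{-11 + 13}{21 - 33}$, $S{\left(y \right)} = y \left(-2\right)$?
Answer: $- \frac{805}{2} \approx -402.5$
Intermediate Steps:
$S{\left(y \right)} = - 2 y$
$d = - \frac{1}{6}$ ($d = \frac{2}{-12} = 2 \left(- \frac{1}{12}\right) = - \frac{1}{6} \approx -0.16667$)
$o{\left(u \right)} = 1 - 2 u$ ($o{\left(u \right)} = 1 \left(- 2 u\right) + 1 = - 2 u + 1 = 1 - 2 u$)
$\left(-37 - d\right) o{\left(-7 \right)} + 150 = \left(-37 - - \frac{1}{6}\right) \left(1 - -14\right) + 150 = \left(-37 + \frac{1}{6}\right) \left(1 + 14\right) + 150 = \left(- \frac{221}{6}\right) 15 + 150 = - \frac{1105}{2} + 150 = - \frac{805}{2}$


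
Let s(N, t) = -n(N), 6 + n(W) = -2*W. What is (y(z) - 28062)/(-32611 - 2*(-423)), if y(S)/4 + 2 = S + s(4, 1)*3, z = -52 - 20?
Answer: 5638/6353 ≈ 0.88745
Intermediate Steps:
n(W) = -6 - 2*W
z = -72
s(N, t) = 6 + 2*N (s(N, t) = -(-6 - 2*N) = 6 + 2*N)
y(S) = 160 + 4*S (y(S) = -8 + 4*(S + (6 + 2*4)*3) = -8 + 4*(S + (6 + 8)*3) = -8 + 4*(S + 14*3) = -8 + 4*(S + 42) = -8 + 4*(42 + S) = -8 + (168 + 4*S) = 160 + 4*S)
(y(z) - 28062)/(-32611 - 2*(-423)) = ((160 + 4*(-72)) - 28062)/(-32611 - 2*(-423)) = ((160 - 288) - 28062)/(-32611 + 846) = (-128 - 28062)/(-31765) = -28190*(-1/31765) = 5638/6353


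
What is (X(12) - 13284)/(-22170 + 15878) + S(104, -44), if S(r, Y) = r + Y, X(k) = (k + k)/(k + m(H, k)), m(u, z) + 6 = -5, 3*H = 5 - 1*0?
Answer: 7515/121 ≈ 62.107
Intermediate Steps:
H = 5/3 (H = (5 - 1*0)/3 = (5 + 0)/3 = (⅓)*5 = 5/3 ≈ 1.6667)
m(u, z) = -11 (m(u, z) = -6 - 5 = -11)
X(k) = 2*k/(-11 + k) (X(k) = (k + k)/(k - 11) = (2*k)/(-11 + k) = 2*k/(-11 + k))
S(r, Y) = Y + r
(X(12) - 13284)/(-22170 + 15878) + S(104, -44) = (2*12/(-11 + 12) - 13284)/(-22170 + 15878) + (-44 + 104) = (2*12/1 - 13284)/(-6292) + 60 = (2*12*1 - 13284)*(-1/6292) + 60 = (24 - 13284)*(-1/6292) + 60 = -13260*(-1/6292) + 60 = 255/121 + 60 = 7515/121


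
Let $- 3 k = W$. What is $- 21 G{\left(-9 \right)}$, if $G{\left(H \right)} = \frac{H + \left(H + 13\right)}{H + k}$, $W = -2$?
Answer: $- \frac{63}{5} \approx -12.6$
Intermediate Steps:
$k = \frac{2}{3}$ ($k = \left(- \frac{1}{3}\right) \left(-2\right) = \frac{2}{3} \approx 0.66667$)
$G{\left(H \right)} = \frac{13 + 2 H}{\frac{2}{3} + H}$ ($G{\left(H \right)} = \frac{H + \left(H + 13\right)}{H + \frac{2}{3}} = \frac{H + \left(13 + H\right)}{\frac{2}{3} + H} = \frac{13 + 2 H}{\frac{2}{3} + H}$)
$- 21 G{\left(-9 \right)} = - 21 \frac{3 \left(13 + 2 \left(-9\right)\right)}{2 + 3 \left(-9\right)} = - 21 \frac{3 \left(13 - 18\right)}{2 - 27} = - 21 \cdot 3 \frac{1}{-25} \left(-5\right) = - 21 \cdot 3 \left(- \frac{1}{25}\right) \left(-5\right) = \left(-21\right) \frac{3}{5} = - \frac{63}{5}$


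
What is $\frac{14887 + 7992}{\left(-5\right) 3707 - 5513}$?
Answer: $- \frac{137}{144} \approx -0.95139$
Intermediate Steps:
$\frac{14887 + 7992}{\left(-5\right) 3707 - 5513} = \frac{22879}{-18535 - 5513} = \frac{22879}{-24048} = 22879 \left(- \frac{1}{24048}\right) = - \frac{137}{144}$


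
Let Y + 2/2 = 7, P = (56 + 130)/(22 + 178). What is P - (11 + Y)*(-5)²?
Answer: -42407/100 ≈ -424.07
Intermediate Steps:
P = 93/100 (P = 186/200 = 186*(1/200) = 93/100 ≈ 0.93000)
Y = 6 (Y = -1 + 7 = 6)
P - (11 + Y)*(-5)² = 93/100 - (11 + 6)*(-5)² = 93/100 - 17*25 = 93/100 - 1*425 = 93/100 - 425 = -42407/100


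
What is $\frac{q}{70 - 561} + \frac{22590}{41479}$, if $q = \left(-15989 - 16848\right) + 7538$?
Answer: $\frac{1060468911}{20366189} \approx 52.07$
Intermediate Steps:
$q = -25299$ ($q = -32837 + 7538 = -25299$)
$\frac{q}{70 - 561} + \frac{22590}{41479} = - \frac{25299}{70 - 561} + \frac{22590}{41479} = - \frac{25299}{70 - 561} + 22590 \cdot \frac{1}{41479} = - \frac{25299}{-491} + \frac{22590}{41479} = \left(-25299\right) \left(- \frac{1}{491}\right) + \frac{22590}{41479} = \frac{25299}{491} + \frac{22590}{41479} = \frac{1060468911}{20366189}$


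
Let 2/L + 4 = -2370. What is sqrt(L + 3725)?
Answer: 3*sqrt(583156482)/1187 ≈ 61.033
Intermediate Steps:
L = -1/1187 (L = 2/(-4 - 2370) = 2/(-2374) = 2*(-1/2374) = -1/1187 ≈ -0.00084246)
sqrt(L + 3725) = sqrt(-1/1187 + 3725) = sqrt(4421574/1187) = 3*sqrt(583156482)/1187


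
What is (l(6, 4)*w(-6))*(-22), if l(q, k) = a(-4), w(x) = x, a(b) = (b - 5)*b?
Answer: 4752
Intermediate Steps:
a(b) = b*(-5 + b) (a(b) = (-5 + b)*b = b*(-5 + b))
l(q, k) = 36 (l(q, k) = -4*(-5 - 4) = -4*(-9) = 36)
(l(6, 4)*w(-6))*(-22) = (36*(-6))*(-22) = -216*(-22) = 4752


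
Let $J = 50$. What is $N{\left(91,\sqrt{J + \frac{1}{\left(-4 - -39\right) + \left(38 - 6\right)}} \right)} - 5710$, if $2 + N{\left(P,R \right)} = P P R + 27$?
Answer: $-5685 + \frac{8281 \sqrt{224517}}{67} \approx 52879.0$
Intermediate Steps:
$N{\left(P,R \right)} = 25 + R P^{2}$ ($N{\left(P,R \right)} = -2 + \left(P P R + 27\right) = -2 + \left(P^{2} R + 27\right) = -2 + \left(R P^{2} + 27\right) = -2 + \left(27 + R P^{2}\right) = 25 + R P^{2}$)
$N{\left(91,\sqrt{J + \frac{1}{\left(-4 - -39\right) + \left(38 - 6\right)}} \right)} - 5710 = \left(25 + \sqrt{50 + \frac{1}{\left(-4 - -39\right) + \left(38 - 6\right)}} 91^{2}\right) - 5710 = \left(25 + \sqrt{50 + \frac{1}{\left(-4 + 39\right) + \left(38 - 6\right)}} 8281\right) - 5710 = \left(25 + \sqrt{50 + \frac{1}{35 + 32}} \cdot 8281\right) - 5710 = \left(25 + \sqrt{50 + \frac{1}{67}} \cdot 8281\right) - 5710 = \left(25 + \sqrt{\frac{3351}{67}} \cdot 8281\right) - 5710 = \left(25 + \frac{\sqrt{224517}}{67} \cdot 8281\right) - 5710 = \left(25 + \frac{8281 \sqrt{224517}}{67}\right) - 5710 = -5685 + \frac{8281 \sqrt{224517}}{67}$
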